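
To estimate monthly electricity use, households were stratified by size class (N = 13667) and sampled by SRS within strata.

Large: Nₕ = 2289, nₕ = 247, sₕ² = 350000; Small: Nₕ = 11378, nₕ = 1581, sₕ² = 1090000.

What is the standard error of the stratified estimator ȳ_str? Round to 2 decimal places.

Var(ȳ_str) = Σₕ Wₕ²(1 − fₕ)sₕ²/nₕ with Wₕ = Nₕ/N, N = 13667.
Large: Wₕ = 0.16748372; term = 0.16748372²·(1 − 0.10790738)·350000/247 = 35.45898.
Small: Wₕ = 0.83251628; term = 0.83251628²·(1 − 0.13895236)·1090000/1581 = 411.44073.
Sum = 446.89971.
SE = √(446.89971) = 21.14.

21.14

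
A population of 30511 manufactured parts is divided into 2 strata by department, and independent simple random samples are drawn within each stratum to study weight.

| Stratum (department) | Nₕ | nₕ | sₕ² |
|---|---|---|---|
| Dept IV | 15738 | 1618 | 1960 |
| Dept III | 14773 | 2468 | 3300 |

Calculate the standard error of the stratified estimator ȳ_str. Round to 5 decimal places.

Var(ȳ_str) = Σₕ Wₕ²(1 − fₕ)sₕ²/nₕ with Wₕ = Nₕ/N, N = 30511.
Dept IV: Wₕ = 0.51581397; term = 0.51581397²·(1 − 0.10280849)·1960/1618 = 0.28916712.
Dept III: Wₕ = 0.48418603; term = 0.48418603²·(1 − 0.16706153)·3300/2468 = 0.26109961.
Sum = 0.55026673.
SE = √(0.55026673) = 0.74180.

0.74180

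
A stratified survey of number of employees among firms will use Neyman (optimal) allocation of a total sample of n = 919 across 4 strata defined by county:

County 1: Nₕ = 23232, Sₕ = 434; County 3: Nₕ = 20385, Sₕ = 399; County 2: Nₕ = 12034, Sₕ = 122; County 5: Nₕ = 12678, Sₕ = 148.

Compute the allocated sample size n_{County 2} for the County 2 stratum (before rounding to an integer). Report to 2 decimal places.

62.58

Neyman allocation: nₕ = n·NₕSₕ / Σⱼ NⱼSⱼ.
Σ NⱼSⱼ = 23232·434 + 20385·399 + 12034·122 + 12678·148 = 2.1560795 × 10^7.
n_{County 2} = 919·12034·122 / (2.1560795 × 10^7) = 62.58.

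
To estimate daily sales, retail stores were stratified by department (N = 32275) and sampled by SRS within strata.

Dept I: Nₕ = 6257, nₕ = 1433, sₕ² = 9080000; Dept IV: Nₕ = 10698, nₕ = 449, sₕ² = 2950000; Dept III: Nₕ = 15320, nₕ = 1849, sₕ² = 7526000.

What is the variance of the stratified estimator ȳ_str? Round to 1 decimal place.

Var(ȳ_str) = Σₕ Wₕ²(1 − fₕ)sₕ²/nₕ with Wₕ = Nₕ/N, N = 32275.
Dept I: Wₕ = 0.19386522; term = 0.19386522²·(1 − 0.22902349)·9080000/1433 = 183.60335.
Dept IV: Wₕ = 0.33146398; term = 0.33146398²·(1 − 0.04197046)·2950000/449 = 691.55585.
Dept III: Wₕ = 0.47467080; term = 0.47467080²·(1 − 0.12069191)·7526000/1849 = 806.40535.
Sum = 1681.5646.

1681.6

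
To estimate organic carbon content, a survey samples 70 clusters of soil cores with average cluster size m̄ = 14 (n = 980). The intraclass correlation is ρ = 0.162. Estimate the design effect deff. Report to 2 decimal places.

3.11

deff = 1 + (14 − 1)·0.162 = 1 + 2.106 = 3.106.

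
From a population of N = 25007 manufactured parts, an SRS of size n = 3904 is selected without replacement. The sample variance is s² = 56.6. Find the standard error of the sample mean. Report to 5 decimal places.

Under SRS without replacement, Var(ȳ) = (1 − f)·s²/n with f = n/N = 3904/25007 = 0.15611629.
Var(ȳ) = (1 − 0.15611629)·56.6/3904 = 0.84388371·0.014497951 = 0.012234585.
SE(ȳ) = √(0.012234585) = 0.11061.

0.11061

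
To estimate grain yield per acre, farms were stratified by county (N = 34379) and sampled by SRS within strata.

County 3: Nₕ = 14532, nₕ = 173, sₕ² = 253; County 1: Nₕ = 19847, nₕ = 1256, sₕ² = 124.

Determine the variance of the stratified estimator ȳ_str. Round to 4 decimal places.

Var(ȳ_str) = Σₕ Wₕ²(1 − fₕ)sₕ²/nₕ with Wₕ = Nₕ/N, N = 34379.
County 3: Wₕ = 0.42269990; term = 0.42269990²·(1 − 0.01190476)·253/173 = 0.25818887.
County 1: Wₕ = 0.57730010; term = 0.57730010²·(1 − 0.06328412)·124/1256 = 0.030820749.
Sum = 0.28900962.

0.2890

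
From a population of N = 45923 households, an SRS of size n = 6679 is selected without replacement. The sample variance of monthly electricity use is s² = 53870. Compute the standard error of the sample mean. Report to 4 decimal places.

Under SRS without replacement, Var(ȳ) = (1 − f)·s²/n with f = n/N = 6679/45923 = 0.14543910.
Var(ȳ) = (1 − 0.14543910)·53870/6679 = 0.85456090·8.0655787 = 6.8925281.
SE(ȳ) = √(6.8925281) = 2.6254.

2.6254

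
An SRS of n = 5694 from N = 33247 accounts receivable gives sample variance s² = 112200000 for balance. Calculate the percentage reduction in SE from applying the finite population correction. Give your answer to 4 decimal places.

8.9650

f = n/N = 5694/33247 = 0.17126357.
SE_no-fpc = √(s²/n) = 140.37433; SE_fpc = √((1−f)s²/n) = 127.78972.
Ratio = √(1−f) = 0.91034962. Reduction = 100·(1 − 0.91034962) = 8.9650%.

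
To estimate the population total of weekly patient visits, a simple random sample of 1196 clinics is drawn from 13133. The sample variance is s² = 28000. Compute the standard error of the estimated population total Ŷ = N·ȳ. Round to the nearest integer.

60582

Var(Ŷ) = N²·Var(ȳ) = N²·(1 − n/N)·s²/n.
f = 1196/13133 = 0.09106830; Var(ȳ) = 0.90893170·28000/1196 = 21.279337.
Var(Ŷ) = 13133² · 21.279337 = 3.6701683 × 10^9.
SE(Ŷ) = √(3.6701683 × 10^9) = 60582.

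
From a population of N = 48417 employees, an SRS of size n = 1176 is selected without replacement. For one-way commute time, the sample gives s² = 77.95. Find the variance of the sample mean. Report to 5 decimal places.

0.06467

Under SRS without replacement, Var(ȳ) = (1 − f)·s²/n with f = n/N = 1176/48417 = 0.02428899.
Var(ȳ) = (1 − 0.02428899)·77.95/1176 = 0.97571101·0.066284014 = 0.064674042.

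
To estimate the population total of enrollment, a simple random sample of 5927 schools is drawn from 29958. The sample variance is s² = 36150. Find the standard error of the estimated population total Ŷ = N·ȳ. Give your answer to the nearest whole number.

66264

Var(Ŷ) = N²·Var(ȳ) = N²·(1 − n/N)·s²/n.
f = 5927/29958 = 0.19784365; Var(ȳ) = 0.80215635·36150/5927 = 4.8925177.
Var(Ŷ) = 29958² · 4.8925177 = 4.3909454 × 10^9.
SE(Ŷ) = √(4.3909454 × 10^9) = 66264.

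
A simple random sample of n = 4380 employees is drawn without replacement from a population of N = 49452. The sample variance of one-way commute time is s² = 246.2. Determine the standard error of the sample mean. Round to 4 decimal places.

0.2263

Under SRS without replacement, Var(ȳ) = (1 − f)·s²/n with f = n/N = 4380/49452 = 0.08857074.
Var(ȳ) = (1 − 0.08857074)·246.2/4380 = 0.91142926·0.056210046 = 0.051231481.
SE(ȳ) = √(0.051231481) = 0.2263.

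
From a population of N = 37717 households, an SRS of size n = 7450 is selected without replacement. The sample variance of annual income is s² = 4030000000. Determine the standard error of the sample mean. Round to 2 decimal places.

658.86

Under SRS without replacement, Var(ȳ) = (1 − f)·s²/n with f = n/N = 7450/37717 = 0.19752366.
Var(ȳ) = (1 − 0.19752366)·4030000000/7450 = 0.80247634·540939.6 = 434091.23.
SE(ȳ) = √(434091.23) = 658.86.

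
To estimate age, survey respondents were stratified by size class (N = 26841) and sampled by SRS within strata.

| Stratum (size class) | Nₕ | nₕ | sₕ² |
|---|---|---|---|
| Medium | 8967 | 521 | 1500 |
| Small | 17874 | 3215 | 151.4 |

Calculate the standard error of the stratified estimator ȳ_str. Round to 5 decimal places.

Var(ȳ_str) = Σₕ Wₕ²(1 − fₕ)sₕ²/nₕ with Wₕ = Nₕ/N, N = 26841.
Medium: Wₕ = 0.33407846; term = 0.33407846²·(1 − 0.05810193)·1500/521 = 0.30265956.
Small: Wₕ = 0.66592154; term = 0.66592154²·(1 − 0.17987020)·151.4/3215 = 0.017126697.
Sum = 0.31978626.
SE = √(0.31978626) = 0.56550.

0.56550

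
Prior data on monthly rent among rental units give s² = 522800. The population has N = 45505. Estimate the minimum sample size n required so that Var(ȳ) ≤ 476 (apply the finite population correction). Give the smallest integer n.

1073

Without fpc, n₀ = s²/D = 522800/476 = 1098.3193.
With fpc, (1 − n/N)·s²/n ≤ D requires n ≥ n₀/(1 + n₀/N) = 1098.3193/(1 + 1098.3193/45505) = 1072.4348.
Rounding up, n = 1073.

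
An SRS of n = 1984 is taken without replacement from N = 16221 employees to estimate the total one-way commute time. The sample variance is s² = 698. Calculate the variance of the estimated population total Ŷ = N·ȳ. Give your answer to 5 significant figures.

8.1247 × 10^7

Var(Ŷ) = N²·Var(ȳ) = N²·(1 − n/N)·s²/n.
f = 1984/16221 = 0.12231059; Var(ȳ) = 0.87768941·698/1984 = 0.30878388.
Var(Ŷ) = 16221² · 0.30878388 = 8.1247474 × 10^7.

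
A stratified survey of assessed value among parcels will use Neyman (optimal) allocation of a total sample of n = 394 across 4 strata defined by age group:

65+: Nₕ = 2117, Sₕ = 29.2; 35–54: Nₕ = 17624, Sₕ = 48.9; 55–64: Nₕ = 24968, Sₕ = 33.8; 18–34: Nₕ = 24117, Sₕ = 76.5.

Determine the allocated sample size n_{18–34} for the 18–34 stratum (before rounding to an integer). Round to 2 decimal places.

Neyman allocation: nₕ = n·NₕSₕ / Σⱼ NⱼSⱼ.
Σ NⱼSⱼ = 2117·29.2 + 17624·48.9 + 24968·33.8 + 24117·76.5 = 3.6124989 × 10^6.
n_{18–34} = 394·24117·76.5 / (3.6124989 × 10^6) = 201.22.

201.22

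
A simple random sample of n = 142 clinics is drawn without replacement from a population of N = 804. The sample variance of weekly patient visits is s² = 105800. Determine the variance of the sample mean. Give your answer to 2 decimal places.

Under SRS without replacement, Var(ȳ) = (1 − f)·s²/n with f = n/N = 142/804 = 0.17661692.
Var(ȳ) = (1 − 0.17661692)·105800/142 = 0.82338308·745.07042 = 613.47838.

613.48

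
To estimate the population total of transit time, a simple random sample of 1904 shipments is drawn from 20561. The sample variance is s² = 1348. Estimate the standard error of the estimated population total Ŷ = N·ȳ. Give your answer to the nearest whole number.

Var(Ŷ) = N²·Var(ȳ) = N²·(1 − n/N)·s²/n.
f = 1904/20561 = 0.09260250; Var(ȳ) = 0.90739750·1348/1904 = 0.64242218.
Var(Ŷ) = 20561² · 0.64242218 = 2.7158701 × 10^8.
SE(Ŷ) = √(2.7158701 × 10^8) = 16480.

16480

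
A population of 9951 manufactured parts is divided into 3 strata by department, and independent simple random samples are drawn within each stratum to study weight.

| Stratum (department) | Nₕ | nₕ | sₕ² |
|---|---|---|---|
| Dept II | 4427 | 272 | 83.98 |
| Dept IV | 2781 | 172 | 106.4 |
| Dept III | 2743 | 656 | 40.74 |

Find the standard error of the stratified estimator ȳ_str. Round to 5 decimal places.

Var(ȳ_str) = Σₕ Wₕ²(1 − fₕ)sₕ²/nₕ with Wₕ = Nₕ/N, N = 9951.
Dept II: Wₕ = 0.44487991; term = 0.44487991²·(1 − 0.06144116)·83.98/272 = 0.057352726.
Dept IV: Wₕ = 0.27946940; term = 0.27946940²·(1 − 0.06184826)·106.4/172 = 0.045326773.
Dept III: Wₕ = 0.27565069; term = 0.27565069²·(1 − 0.23915421)·40.74/656 = 0.0035903103.
Sum = 0.10626981.
SE = √(0.10626981) = 0.32599.

0.32599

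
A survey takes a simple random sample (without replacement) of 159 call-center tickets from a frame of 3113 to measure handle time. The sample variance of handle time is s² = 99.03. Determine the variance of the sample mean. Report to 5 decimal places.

Under SRS without replacement, Var(ȳ) = (1 − f)·s²/n with f = n/N = 159/3113 = 0.05107613.
Var(ȳ) = (1 − 0.05107613)·99.03/159 = 0.94892387·0.62283019 = 0.59101843.

0.59102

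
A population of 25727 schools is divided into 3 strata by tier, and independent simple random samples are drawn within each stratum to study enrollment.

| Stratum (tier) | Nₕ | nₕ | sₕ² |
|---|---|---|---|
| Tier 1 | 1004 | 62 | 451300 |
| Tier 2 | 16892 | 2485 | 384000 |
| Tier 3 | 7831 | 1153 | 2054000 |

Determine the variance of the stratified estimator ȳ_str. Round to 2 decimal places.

207.97

Var(ȳ_str) = Σₕ Wₕ²(1 − fₕ)sₕ²/nₕ with Wₕ = Nₕ/N, N = 25727.
Tier 1: Wₕ = 0.03902515; term = 0.03902515²·(1 − 0.06175299)·451300/62 = 10.401117.
Tier 2: Wₕ = 0.65658647; term = 0.65658647²·(1 − 0.14711106)·384000/2485 = 56.817375.
Tier 3: Wₕ = 0.30438839; term = 0.30438839²·(1 − 0.14723535)·2054000/1153 = 140.75262.
Sum = 207.97111.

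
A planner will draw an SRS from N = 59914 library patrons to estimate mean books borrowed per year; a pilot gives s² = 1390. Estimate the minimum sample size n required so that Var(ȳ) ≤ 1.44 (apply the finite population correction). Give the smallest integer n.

950

Without fpc, n₀ = s²/D = 1390/1.44 = 965.2778.
With fpc, (1 − n/N)·s²/n ≤ D requires n ≥ n₀/(1 + n₀/N) = 965.2778/(1 + 965.2778/59914) = 949.9727.
Rounding up, n = 950.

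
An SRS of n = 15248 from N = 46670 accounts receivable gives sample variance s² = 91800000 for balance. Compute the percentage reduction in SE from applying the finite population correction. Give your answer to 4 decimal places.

f = n/N = 15248/46670 = 0.32671952.
SE_no-fpc = √(s²/n) = 77.591634; SE_fpc = √((1−f)s²/n) = 63.666784.
Ratio = √(1−f) = 0.82053670. Reduction = 100·(1 − 0.82053670) = 17.9463%.

17.9463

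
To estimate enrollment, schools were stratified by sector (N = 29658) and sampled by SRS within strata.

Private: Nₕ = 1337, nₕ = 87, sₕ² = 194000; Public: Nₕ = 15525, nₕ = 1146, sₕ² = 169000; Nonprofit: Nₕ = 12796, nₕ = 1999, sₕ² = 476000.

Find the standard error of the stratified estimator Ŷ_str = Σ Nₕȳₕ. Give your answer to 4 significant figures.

Var(Ŷ_str) = Σₕ Nₕ²(1 − fₕ)sₕ²/nₕ.
Private: 1337²·(1 − 87/1337)·194000/87 = 3.7266954 × 10^9.
Public: 15525²·(1 − 1146/15525)·169000/1146 = 3.2920194 × 10^10.
Nonprofit: 12796²·(1 − 1999/12796)·476000/1999 = 3.2898151 × 10^10.
Sum = 6.954504 × 10^10.
SE = √(6.954504 × 10^10) = 263700.

263700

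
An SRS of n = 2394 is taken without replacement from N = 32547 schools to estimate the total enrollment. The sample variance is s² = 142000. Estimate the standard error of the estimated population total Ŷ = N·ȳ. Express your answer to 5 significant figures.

Var(Ŷ) = N²·Var(ȳ) = N²·(1 − n/N)·s²/n.
f = 2394/32547 = 0.07355517; Var(ȳ) = 0.92644483·142000/2394 = 54.952033.
Var(Ŷ) = 32547² · 54.952033 = 5.8211085 × 10^10.
SE(Ŷ) = √(5.8211085 × 10^10) = 241270.

241270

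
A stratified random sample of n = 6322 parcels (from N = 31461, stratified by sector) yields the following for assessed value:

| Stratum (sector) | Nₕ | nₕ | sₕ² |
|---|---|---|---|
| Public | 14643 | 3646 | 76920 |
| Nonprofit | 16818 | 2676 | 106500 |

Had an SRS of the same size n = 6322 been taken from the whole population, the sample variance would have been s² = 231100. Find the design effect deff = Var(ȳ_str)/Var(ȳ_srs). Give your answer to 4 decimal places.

Var(ȳ_str) = Σ Wₕ²(1−fₕ)sₕ²/nₕ with Wₕ = Nₕ/31461:
  Public: (14643/31461)²·(1−3646/14643)·76920/3646 = 3.4322732
  Nonprofit: (16818/31461)²·(1−2676/16818)·106500/2676 = 9.5632087
  → Var(ȳ_str) = 12.995482.
Var(ȳ_srs) = (1 − 6322/31461)·231100/6322 = 29.209285.
deff = 12.995482 / 29.209285 = 0.4449.

0.4449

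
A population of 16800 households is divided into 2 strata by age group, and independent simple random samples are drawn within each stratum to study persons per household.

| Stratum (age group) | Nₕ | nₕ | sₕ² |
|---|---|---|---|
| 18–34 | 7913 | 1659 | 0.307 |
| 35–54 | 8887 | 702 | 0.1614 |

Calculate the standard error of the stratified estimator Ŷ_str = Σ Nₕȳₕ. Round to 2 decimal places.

Var(Ŷ_str) = Σₕ Nₕ²(1 − fₕ)sₕ²/nₕ.
18–34: 7913²·(1 − 1659/7913)·0.307/1659 = 9157.7974.
35–54: 8887²·(1 − 702/8887)·0.1614/702 = 16724.005.
Sum = 25881.802.
SE = √(25881.802) = 160.88.

160.88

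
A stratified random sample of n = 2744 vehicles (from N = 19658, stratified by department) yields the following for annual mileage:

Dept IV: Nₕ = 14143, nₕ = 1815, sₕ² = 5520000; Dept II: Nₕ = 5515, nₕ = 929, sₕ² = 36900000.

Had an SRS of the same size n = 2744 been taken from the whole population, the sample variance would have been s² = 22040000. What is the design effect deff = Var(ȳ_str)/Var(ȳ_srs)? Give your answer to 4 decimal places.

0.5747

Var(ȳ_str) = Σ Wₕ²(1−fₕ)sₕ²/nₕ with Wₕ = Nₕ/19658:
  Dept IV: (14143/19658)²·(1−1815/14143)·5520000/1815 = 1372.2017
  Dept II: (5515/19658)²·(1−929/5515)·36900000/929 = 2599.6301
  → Var(ȳ_str) = 3971.8318.
Var(ȳ_srs) = (1 − 2744/19658)·22040000/2744 = 6910.8979.
deff = 3971.8318 / 6910.8979 = 0.5747.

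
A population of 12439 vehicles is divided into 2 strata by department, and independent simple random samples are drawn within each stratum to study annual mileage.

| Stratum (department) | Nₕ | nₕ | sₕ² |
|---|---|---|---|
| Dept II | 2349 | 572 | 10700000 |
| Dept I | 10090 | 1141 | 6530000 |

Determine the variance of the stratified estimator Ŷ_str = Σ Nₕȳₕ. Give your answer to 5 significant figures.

Var(Ŷ_str) = Σₕ Nₕ²(1 − fₕ)sₕ²/nₕ.
Dept II: 2349²·(1 − 572/2349)·10700000/572 = 7.8083306 × 10^10.
Dept I: 10090²·(1 − 1141/10090)·6530000/1141 = 5.1676514 × 10^11.
Sum = 5.9484845 × 10^11.

5.9485 × 10^11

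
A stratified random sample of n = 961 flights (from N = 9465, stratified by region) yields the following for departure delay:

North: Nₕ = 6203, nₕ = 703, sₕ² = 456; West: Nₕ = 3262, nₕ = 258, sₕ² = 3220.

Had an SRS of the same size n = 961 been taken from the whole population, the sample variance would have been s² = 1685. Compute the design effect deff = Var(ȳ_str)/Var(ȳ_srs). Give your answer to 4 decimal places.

Var(ȳ_str) = Σ Wₕ²(1−fₕ)sₕ²/nₕ with Wₕ = Nₕ/9465:
  North: (6203/9465)²·(1−703/6203)·456/703 = 0.24702036
  West: (3262/9465)²·(1−258/3262)·3220/258 = 1.3651451
  → Var(ȳ_str) = 1.6121655.
Var(ȳ_srs) = (1 − 961/9465)·1685/961 = 1.5753576.
deff = 1.6121655 / 1.5753576 = 1.0234.

1.0234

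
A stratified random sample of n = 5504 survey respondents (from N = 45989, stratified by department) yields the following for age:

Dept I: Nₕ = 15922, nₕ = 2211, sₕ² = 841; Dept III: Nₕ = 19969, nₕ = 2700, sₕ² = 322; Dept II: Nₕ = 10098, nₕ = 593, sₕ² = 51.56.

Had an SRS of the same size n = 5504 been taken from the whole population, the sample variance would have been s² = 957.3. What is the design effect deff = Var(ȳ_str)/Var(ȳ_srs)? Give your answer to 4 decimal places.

Var(ȳ_str) = Σ Wₕ²(1−fₕ)sₕ²/nₕ with Wₕ = Nₕ/45989:
  Dept I: (15922/45989)²·(1−2211/15922)·841/2211 = 0.039261426
  Dept III: (19969/45989)²·(1−2700/19969)·322/2700 = 0.019444988
  Dept II: (10098/45989)²·(1−593/10098)·51.56/593 = 0.0039458245
  → Var(ȳ_str) = 0.062652239.
Var(ȳ_srs) = (1 − 5504/45989)·957.3/5504 = 0.15311221.
deff = 0.062652239 / 0.15311221 = 0.4092.

0.4092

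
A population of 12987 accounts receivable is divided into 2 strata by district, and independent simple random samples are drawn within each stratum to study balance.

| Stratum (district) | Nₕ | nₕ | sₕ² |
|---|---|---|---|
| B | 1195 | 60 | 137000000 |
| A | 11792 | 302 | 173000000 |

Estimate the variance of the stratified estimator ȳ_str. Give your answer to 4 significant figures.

Var(ȳ_str) = Σₕ Wₕ²(1 − fₕ)sₕ²/nₕ with Wₕ = Nₕ/N, N = 12987.
B: Wₕ = 0.09201509; term = 0.09201509²·(1 − 0.05020921)·137000000/60 = 18361.806.
A: Wₕ = 0.90798491; term = 0.90798491²·(1 − 0.02561058)·173000000/302 = 460181.31.
Sum = 478543.12.

478500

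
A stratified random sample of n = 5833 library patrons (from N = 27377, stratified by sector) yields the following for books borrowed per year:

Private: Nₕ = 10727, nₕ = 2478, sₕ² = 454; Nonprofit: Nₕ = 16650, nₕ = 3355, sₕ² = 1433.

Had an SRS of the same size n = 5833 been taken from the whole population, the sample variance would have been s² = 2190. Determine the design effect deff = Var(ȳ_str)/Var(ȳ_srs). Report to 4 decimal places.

Var(ȳ_str) = Σ Wₕ²(1−fₕ)sₕ²/nₕ with Wₕ = Nₕ/27377:
  Private: (10727/27377)²·(1−2478/10727)·454/2478 = 0.021630294
  Nonprofit: (16650/27377)²·(1−3355/16650)·1433/3355 = 0.12614921
  → Var(ȳ_str) = 0.1477795.
Var(ȳ_srs) = (1 − 5833/27377)·2190/5833 = 0.29545587.
deff = 0.1477795 / 0.29545587 = 0.5002.

0.5002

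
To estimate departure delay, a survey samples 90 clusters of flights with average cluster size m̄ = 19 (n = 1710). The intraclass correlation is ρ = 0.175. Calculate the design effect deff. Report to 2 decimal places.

4.15

deff = 1 + (19 − 1)·0.175 = 1 + 3.15 = 4.15.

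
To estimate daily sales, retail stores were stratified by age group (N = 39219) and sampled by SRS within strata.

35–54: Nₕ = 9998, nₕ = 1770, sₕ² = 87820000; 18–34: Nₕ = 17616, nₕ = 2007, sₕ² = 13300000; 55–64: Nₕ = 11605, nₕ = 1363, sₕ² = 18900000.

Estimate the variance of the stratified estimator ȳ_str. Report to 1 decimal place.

Var(ȳ_str) = Σₕ Wₕ²(1 − fₕ)sₕ²/nₕ with Wₕ = Nₕ/N, N = 39219.
35–54: Wₕ = 0.25492746; term = 0.25492746²·(1 − 0.17703541)·87820000/1770 = 2653.5944.
18–34: Wₕ = 0.44917005; term = 0.44917005²·(1 − 0.11393052)·13300000/2007 = 1184.6597.
55–64: Wₕ = 0.29590250; term = 0.29590250²·(1 − 0.11744938)·18900000/1363 = 1071.5263.
Sum = 4909.7804.

4909.8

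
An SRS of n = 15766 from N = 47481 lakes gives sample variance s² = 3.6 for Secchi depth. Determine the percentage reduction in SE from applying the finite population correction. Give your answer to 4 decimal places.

f = n/N = 15766/47481 = 0.33204861.
SE_no-fpc = √(s²/n) = 0.015110905; SE_fpc = √((1−f)s²/n) = 0.012349885.
Ratio = √(1−f) = 0.81728293. Reduction = 100·(1 − 0.81728293) = 18.2717%.

18.2717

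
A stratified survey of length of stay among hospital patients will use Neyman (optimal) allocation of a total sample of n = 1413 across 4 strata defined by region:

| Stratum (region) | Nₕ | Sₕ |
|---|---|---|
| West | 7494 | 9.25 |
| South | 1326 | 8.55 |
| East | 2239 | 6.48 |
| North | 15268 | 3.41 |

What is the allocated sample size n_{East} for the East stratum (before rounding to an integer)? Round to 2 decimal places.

139.24

Neyman allocation: nₕ = n·NₕSₕ / Σⱼ NⱼSⱼ.
Σ NⱼSⱼ = 7494·9.25 + 1326·8.55 + 2239·6.48 + 15268·3.41 = 147229.4.
n_{East} = 1413·2239·6.48 / 147229.4 = 139.24.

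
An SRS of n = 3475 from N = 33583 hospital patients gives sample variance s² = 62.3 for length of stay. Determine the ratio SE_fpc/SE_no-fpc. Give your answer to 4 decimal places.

f = n/N = 3475/33583 = 0.10347497.
SE_no-fpc = √(s²/n) = 0.1338957; SE_fpc = √((1−f)s²/n) = 0.12677915.
Ratio = √(1−f) = 0.94685006.

0.9469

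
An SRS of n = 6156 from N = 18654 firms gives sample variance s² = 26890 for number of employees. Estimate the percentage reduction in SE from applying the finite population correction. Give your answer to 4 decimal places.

18.1471

f = n/N = 6156/18654 = 0.33000965.
SE_no-fpc = √(s²/n) = 2.0899991; SE_fpc = √((1−f)s²/n) = 1.7107257.
Ratio = √(1−f) = 0.81852938. Reduction = 100·(1 − 0.81852938) = 18.1471%.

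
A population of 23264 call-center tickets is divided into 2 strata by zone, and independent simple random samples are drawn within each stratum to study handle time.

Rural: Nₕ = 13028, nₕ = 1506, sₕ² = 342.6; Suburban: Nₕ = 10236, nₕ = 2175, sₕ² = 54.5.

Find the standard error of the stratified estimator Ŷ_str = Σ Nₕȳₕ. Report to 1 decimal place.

Var(Ŷ_str) = Σₕ Nₕ²(1 − fₕ)sₕ²/nₕ.
Rural: 13028²·(1 − 1506/13028)·342.6/1506 = 3.4148215 × 10^7.
Suburban: 10236²·(1 − 2175/10236)·54.5/2175 = 2.067552 × 10^6.
Sum = 3.6215767 × 10^7.
SE = √(3.6215767 × 10^7) = 6018.0.

6018.0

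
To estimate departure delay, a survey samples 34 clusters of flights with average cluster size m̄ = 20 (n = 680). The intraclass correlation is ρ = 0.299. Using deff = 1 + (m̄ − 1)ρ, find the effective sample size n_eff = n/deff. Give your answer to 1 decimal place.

101.8

deff = 1 + (20 − 1)·0.299 = 1 + 5.681 = 6.681.
n_eff = 680 / 6.681 = 101.8.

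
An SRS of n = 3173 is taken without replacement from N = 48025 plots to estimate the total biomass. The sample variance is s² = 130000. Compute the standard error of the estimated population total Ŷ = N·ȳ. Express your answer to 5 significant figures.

297070

Var(Ŷ) = N²·Var(ȳ) = N²·(1 − n/N)·s²/n.
f = 3173/48025 = 0.06606976; Var(ȳ) = 0.93393024·130000/3173 = 38.263767.
Var(Ŷ) = 48025² · 38.263767 = 8.8251576 × 10^10.
SE(Ŷ) = √(8.8251576 × 10^10) = 297070.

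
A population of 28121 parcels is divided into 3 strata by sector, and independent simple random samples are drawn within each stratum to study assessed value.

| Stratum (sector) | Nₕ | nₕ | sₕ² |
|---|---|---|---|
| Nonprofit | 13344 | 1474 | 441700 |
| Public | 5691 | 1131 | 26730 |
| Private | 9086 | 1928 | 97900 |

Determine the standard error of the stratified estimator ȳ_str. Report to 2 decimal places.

8.06

Var(ȳ_str) = Σₕ Wₕ²(1 − fₕ)sₕ²/nₕ with Wₕ = Nₕ/N, N = 28121.
Nonprofit: Wₕ = 0.47452082; term = 0.47452082²·(1 − 0.11046163)·441700/1474 = 60.021265.
Public: Wₕ = 0.20237545; term = 0.20237545²·(1 − 0.19873484)·26730/1131 = 0.77558296.
Private: Wₕ = 0.32310373; term = 0.32310373²·(1 − 0.21219459)·97900/1928 = 4.1761738.
Sum = 64.973022.
SE = √(64.973022) = 8.06.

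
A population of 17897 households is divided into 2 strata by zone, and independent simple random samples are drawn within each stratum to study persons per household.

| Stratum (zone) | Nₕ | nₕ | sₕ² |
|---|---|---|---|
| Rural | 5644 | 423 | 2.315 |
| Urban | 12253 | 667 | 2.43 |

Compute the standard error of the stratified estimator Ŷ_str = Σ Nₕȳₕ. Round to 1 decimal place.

823.7

Var(Ŷ_str) = Σₕ Nₕ²(1 − fₕ)sₕ²/nₕ.
Rural: 5644²·(1 − 423/5644)·2.315/423 = 161269.16.
Urban: 12253²·(1 − 667/12253)·2.43/667 = 517197.48.
Sum = 678466.64.
SE = √(678466.64) = 823.7.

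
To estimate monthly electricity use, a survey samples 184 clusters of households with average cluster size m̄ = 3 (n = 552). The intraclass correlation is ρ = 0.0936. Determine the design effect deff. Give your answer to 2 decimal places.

1.19

deff = 1 + (3 − 1)·0.0936 = 1 + 0.1872 = 1.1872.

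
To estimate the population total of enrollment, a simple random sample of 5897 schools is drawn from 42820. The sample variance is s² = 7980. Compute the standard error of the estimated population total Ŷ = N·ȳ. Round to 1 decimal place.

Var(Ŷ) = N²·Var(ȳ) = N²·(1 − n/N)·s²/n.
f = 5897/42820 = 0.13771602; Var(ȳ) = 0.86228398·7980/5897 = 1.1668689.
Var(Ŷ) = 42820² · 1.1668689 = 2.1395153 × 10^9.
SE(Ŷ) = √(2.1395153 × 10^9) = 46254.9.

46254.9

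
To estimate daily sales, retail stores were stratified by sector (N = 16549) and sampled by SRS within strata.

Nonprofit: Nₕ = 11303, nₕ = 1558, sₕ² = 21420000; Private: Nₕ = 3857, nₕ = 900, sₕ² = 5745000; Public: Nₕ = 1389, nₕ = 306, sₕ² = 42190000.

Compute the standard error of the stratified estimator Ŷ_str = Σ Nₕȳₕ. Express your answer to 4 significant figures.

1.340 × 10^6

Var(Ŷ_str) = Σₕ Nₕ²(1 − fₕ)sₕ²/nₕ.
Nonprofit: 11303²·(1 − 1558/11303)·21420000/1558 = 1.5143546 × 10^12.
Private: 3857²·(1 − 900/3857)·5745000/900 = 7.2802868 × 10^10.
Public: 1389²·(1 − 306/1389)·42190000/306 = 2.074048 × 10^11.
Sum = 1.7945623 × 10^12.
SE = √(1.7945623 × 10^12) = 1.340 × 10^6.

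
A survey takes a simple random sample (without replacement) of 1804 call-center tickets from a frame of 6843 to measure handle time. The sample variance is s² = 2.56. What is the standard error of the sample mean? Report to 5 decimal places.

0.03233

Under SRS without replacement, Var(ȳ) = (1 − f)·s²/n with f = n/N = 1804/6843 = 0.26362706.
Var(ȳ) = (1 − 0.26362706)·2.56/1804 = 0.73637294·0.0014190687 = 0.0010449638.
SE(ȳ) = √(0.0010449638) = 0.03233.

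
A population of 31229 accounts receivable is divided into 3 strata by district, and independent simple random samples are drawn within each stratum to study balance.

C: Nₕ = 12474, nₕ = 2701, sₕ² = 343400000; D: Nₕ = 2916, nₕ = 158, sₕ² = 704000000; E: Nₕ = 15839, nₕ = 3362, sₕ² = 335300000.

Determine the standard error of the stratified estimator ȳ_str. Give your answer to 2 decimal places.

269.90

Var(ȳ_str) = Σₕ Wₕ²(1 − fₕ)sₕ²/nₕ with Wₕ = Nₕ/N, N = 31229.
C: Wₕ = 0.39943642; term = 0.39943642²·(1 − 0.21653038)·343400000/2701 = 15892.535.
D: Wₕ = 0.09337475; term = 0.09337475²·(1 − 0.05418381)·704000000/158 = 36743.557.
E: Wₕ = 0.50718883; term = 0.50718883²·(1 − 0.21226088)·335300000/3362 = 20209.596.
Sum = 72845.688.
SE = √(72845.688) = 269.90.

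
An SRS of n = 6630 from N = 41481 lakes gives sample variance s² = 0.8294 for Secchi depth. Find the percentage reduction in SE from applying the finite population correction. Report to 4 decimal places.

f = n/N = 6630/41481 = 0.15983221.
SE_no-fpc = √(s²/n) = 0.011184723; SE_fpc = √((1−f)s²/n) = 0.010251992.
Ratio = √(1−f) = 0.91660667. Reduction = 100·(1 − 0.91660667) = 8.3393%.

8.3393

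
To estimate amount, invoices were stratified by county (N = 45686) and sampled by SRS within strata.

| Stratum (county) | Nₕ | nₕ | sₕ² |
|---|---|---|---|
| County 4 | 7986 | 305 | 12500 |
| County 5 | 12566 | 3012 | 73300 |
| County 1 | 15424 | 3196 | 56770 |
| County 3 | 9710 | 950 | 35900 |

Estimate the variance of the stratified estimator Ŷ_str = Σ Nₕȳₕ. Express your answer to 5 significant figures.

1.2000 × 10^10

Var(Ŷ_str) = Σₕ Nₕ²(1 − fₕ)sₕ²/nₕ.
County 4: 7986²·(1 − 305/7986)·12500/305 = 2.5139535 × 10^9.
County 5: 12566²·(1 − 3012/12566)·73300/3012 = 2.9216709 × 10^9.
County 1: 15424²·(1 − 3196/15424)·56770/3196 = 3.3501524 × 10^9.
County 3: 9710²·(1 − 950/9710)·35900/950 = 3.2143575 × 10^9.
Sum = 1.2000134 × 10^10.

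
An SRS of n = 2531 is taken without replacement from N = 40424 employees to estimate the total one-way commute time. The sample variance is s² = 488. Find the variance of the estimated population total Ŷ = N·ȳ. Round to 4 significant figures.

2.953 × 10^8

Var(Ŷ) = N²·Var(ȳ) = N²·(1 − n/N)·s²/n.
f = 2531/40424 = 0.06261132; Var(ȳ) = 0.93738868·488/2531 = 0.18073713.
Var(Ŷ) = 40424² · 0.18073713 = 2.953425 × 10^8.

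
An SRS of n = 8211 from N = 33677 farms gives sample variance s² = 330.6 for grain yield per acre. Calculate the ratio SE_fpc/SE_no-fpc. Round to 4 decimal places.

0.8696

f = n/N = 8211/33677 = 0.24381625.
SE_no-fpc = √(s²/n) = 0.20065658; SE_fpc = √((1−f)s²/n) = 0.1744886.
Ratio = √(1−f) = 0.86958826.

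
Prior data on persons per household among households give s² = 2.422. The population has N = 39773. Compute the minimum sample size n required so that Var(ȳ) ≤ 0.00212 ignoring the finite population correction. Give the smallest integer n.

Without fpc, n₀ = s²/D = 2.422/0.00212 = 1142.4528.
Rounding up, n = 1143.

1143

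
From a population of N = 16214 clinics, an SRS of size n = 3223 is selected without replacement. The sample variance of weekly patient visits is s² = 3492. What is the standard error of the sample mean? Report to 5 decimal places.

Under SRS without replacement, Var(ȳ) = (1 − f)·s²/n with f = n/N = 3223/16214 = 0.19877883.
Var(ȳ) = (1 − 0.19877883)·3492/3223 = 0.80122117·1.0834626 = 0.86809318.
SE(ȳ) = √(0.86809318) = 0.93172.

0.93172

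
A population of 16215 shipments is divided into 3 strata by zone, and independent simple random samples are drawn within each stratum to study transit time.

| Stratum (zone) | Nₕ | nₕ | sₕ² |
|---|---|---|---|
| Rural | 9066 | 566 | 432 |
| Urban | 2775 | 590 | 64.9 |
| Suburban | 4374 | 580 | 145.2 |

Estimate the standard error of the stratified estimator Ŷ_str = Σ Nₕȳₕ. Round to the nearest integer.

7977

Var(Ŷ_str) = Σₕ Nₕ²(1 − fₕ)sₕ²/nₕ.
Rural: 9066²·(1 − 566/9066)·432/566 = 5.8816876 × 10^7.
Urban: 2775²·(1 − 590/2775)·64.9/590 = 666971.25.
Suburban: 4374²·(1 − 580/4374)·145.2/580 = 4.1544614 × 10^6.
Sum = 6.3638309 × 10^7.
SE = √(6.3638309 × 10^7) = 7977.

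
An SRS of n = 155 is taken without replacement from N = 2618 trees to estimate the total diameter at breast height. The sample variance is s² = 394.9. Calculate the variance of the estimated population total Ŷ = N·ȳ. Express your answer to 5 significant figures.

1.6428 × 10^7

Var(Ŷ) = N²·Var(ȳ) = N²·(1 − n/N)·s²/n.
f = 155/2618 = 0.05920550; Var(ȳ) = 0.94079450·394.9/155 = 2.3969016.
Var(Ŷ) = 2618² · 2.3969016 = 1.6428181 × 10^7.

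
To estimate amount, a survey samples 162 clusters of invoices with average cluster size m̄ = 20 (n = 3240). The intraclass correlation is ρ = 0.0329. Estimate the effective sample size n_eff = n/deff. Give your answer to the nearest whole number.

1994

deff = 1 + (20 − 1)·0.0329 = 1 + 0.6251 = 1.6251.
n_eff = 3240 / 1.6251 = 1994.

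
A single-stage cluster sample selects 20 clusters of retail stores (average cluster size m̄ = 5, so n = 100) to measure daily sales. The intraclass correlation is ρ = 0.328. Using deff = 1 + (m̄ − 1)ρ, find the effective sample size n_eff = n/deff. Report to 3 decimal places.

43.253

deff = 1 + (5 − 1)·0.328 = 1 + 1.312 = 2.312.
n_eff = 100 / 2.312 = 43.253.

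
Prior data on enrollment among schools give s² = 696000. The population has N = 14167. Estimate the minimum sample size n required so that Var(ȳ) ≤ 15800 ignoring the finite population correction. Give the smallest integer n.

45

Without fpc, n₀ = s²/D = 696000/15800 = 44.0506.
Rounding up, n = 45.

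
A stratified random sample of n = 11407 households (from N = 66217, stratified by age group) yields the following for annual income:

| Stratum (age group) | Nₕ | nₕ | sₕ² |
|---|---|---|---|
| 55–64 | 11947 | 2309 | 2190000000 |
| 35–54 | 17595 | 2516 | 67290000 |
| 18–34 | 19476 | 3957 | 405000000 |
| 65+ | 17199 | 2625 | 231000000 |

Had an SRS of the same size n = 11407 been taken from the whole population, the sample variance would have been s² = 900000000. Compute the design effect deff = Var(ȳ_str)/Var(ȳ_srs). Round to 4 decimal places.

Var(ȳ_str) = Σ Wₕ²(1−fₕ)sₕ²/nₕ with Wₕ = Nₕ/66217:
  55–64: (11947/66217)²·(1−2309/11947)·2190000000/2309 = 24907.318
  35–54: (17595/66217)²·(1−2516/17595)·67290000/2516 = 1618.3137
  18–34: (19476/66217)²·(1−3957/19476)·405000000/3957 = 7055.2673
  65+: (17199/66217)²·(1−2625/17199)·231000000/2625 = 5030.6677
  → Var(ȳ_str) = 38611.567.
Var(ȳ_srs) = (1 − 11407/66217)·900000000/11407 = 65307.246.
deff = 38611.567 / 65307.246 = 0.5912.

0.5912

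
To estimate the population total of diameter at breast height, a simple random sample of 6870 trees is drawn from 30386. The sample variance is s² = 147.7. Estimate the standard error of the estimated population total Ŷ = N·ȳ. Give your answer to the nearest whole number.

3919

Var(Ŷ) = N²·Var(ȳ) = N²·(1 − n/N)·s²/n.
f = 6870/30386 = 0.22609096; Var(ȳ) = 0.77390904·147.7/6870 = 0.016638481.
Var(Ŷ) = 30386² · 0.016638481 = 1.5362459 × 10^7.
SE(Ŷ) = √(1.5362459 × 10^7) = 3919.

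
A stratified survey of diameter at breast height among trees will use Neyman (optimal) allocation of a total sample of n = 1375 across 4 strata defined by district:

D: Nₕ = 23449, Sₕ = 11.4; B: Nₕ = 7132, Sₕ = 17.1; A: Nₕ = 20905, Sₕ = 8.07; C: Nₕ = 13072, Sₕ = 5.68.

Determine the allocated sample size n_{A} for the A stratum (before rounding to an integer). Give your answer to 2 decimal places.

366.90

Neyman allocation: nₕ = n·NₕSₕ / Σⱼ NⱼSⱼ.
Σ NⱼSⱼ = 23449·11.4 + 7132·17.1 + 20905·8.07 + 13072·5.68 = 632228.11.
n_{A} = 1375·20905·8.07 / 632228.11 = 366.90.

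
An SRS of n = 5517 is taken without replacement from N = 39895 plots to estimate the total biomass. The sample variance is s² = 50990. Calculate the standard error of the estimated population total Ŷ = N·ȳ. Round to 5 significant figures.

Var(Ŷ) = N²·Var(ȳ) = N²·(1 − n/N)·s²/n.
f = 5517/39895 = 0.13828801; Var(ȳ) = 0.86171199·50990/5517 = 7.9642368.
Var(Ŷ) = 39895² · 7.9642368 = 1.2675967 × 10^10.
SE(Ŷ) = √(1.2675967 × 10^10) = 112590.

112590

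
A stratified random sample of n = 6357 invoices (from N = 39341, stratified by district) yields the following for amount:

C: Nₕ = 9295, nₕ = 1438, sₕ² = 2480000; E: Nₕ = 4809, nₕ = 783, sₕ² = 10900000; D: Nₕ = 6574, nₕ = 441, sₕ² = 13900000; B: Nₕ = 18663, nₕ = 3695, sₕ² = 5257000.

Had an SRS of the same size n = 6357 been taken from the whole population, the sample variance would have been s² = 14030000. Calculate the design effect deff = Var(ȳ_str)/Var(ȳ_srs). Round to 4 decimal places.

Var(ȳ_str) = Σ Wₕ²(1−fₕ)sₕ²/nₕ with Wₕ = Nₕ/39341:
  C: (9295/39341)²·(1−1438/9295)·2480000/1438 = 81.378214
  E: (4809/39341)²·(1−783/4809)·10900000/783 = 174.14159
  D: (6574/39341)²·(1−441/6574)·13900000/441 = 821.08494
  B: (18663/39341)²·(1−3695/18663)·5257000/3695 = 256.78992
  → Var(ȳ_str) = 1333.3947.
Var(ȳ_srs) = (1 − 6357/39341)·14030000/6357 = 1850.3905.
deff = 1333.3947 / 1850.3905 = 0.7206.

0.7206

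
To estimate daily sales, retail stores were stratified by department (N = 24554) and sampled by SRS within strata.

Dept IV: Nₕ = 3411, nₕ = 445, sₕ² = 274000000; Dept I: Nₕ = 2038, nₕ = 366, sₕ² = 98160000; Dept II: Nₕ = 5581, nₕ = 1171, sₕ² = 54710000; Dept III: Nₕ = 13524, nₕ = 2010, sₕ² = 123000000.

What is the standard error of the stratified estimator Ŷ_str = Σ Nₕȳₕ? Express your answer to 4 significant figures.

Var(Ŷ_str) = Σₕ Nₕ²(1 − fₕ)sₕ²/nₕ.
Dept IV: 3411²·(1 − 445/3411)·274000000/445 = 6.2293598 × 10^12.
Dept I: 2038²·(1 − 366/2038)·98160000/366 = 9.1388998 × 10^11.
Dept II: 5581²·(1 − 1171/5581)·54710000/1171 = 1.1499009 × 10^12.
Dept III: 13524²·(1 − 2010/13524)·123000000/2010 = 9.5288489 × 10^12.
Sum = 1.7822 × 10^13.
SE = √(1.7822 × 10^13) = 4.222 × 10^6.

4.222 × 10^6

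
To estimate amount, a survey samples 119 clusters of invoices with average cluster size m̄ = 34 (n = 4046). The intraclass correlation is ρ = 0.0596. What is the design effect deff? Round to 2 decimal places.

deff = 1 + (34 − 1)·0.0596 = 1 + 1.9668 = 2.9668.

2.97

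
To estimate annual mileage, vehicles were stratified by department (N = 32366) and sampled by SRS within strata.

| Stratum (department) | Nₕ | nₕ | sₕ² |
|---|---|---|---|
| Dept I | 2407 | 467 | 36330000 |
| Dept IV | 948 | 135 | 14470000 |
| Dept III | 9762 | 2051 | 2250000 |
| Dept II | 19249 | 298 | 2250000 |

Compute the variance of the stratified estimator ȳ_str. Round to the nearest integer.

Var(ȳ_str) = Σₕ Wₕ²(1 − fₕ)sₕ²/nₕ with Wₕ = Nₕ/N, N = 32366.
Dept I: Wₕ = 0.07436816; term = 0.07436816²·(1 − 0.19401745)·36330000/467 = 346.7754.
Dept IV: Wₕ = 0.02929000; term = 0.02929000²·(1 − 0.14240506)·14470000/135 = 78.859785.
Dept III: Wₕ = 0.30161280; term = 0.30161280²·(1 − 0.21010039)·2250000/2051 = 78.829415.
Dept II: Wₕ = 0.59472904; term = 0.59472904²·(1 − 0.01548132)·2250000/298 = 2629.2295.
Sum = 3133.6941.

3134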